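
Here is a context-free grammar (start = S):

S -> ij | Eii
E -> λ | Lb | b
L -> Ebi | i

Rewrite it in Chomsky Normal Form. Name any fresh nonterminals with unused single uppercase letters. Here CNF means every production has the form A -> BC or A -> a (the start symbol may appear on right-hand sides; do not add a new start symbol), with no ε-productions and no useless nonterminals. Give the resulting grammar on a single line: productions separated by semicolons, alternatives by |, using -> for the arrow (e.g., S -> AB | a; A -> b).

Nullable: {E}; after ε-elimination: S -> ii | ij | Eii; E -> b | Lb; L -> i | bi | Ebi.
No unit productions to eliminate.
TERM: introduce A -> b, B -> i, C -> j and substitute in every rule of length ≥2.
BIN: L -> EAB becomes L -> ED, D -> AB; S -> EBB becomes S -> EF, F -> BB.

S -> BB | BC | EF; A -> b; B -> i; C -> j; D -> AB; E -> b | LA; F -> BB; L -> i | AB | ED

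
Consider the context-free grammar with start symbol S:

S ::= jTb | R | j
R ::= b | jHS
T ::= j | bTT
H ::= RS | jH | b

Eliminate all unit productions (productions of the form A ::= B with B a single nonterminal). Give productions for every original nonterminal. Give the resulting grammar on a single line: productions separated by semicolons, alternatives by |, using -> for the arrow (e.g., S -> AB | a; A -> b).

Unit productions: S->R.
Unit pairs (A ⇒* B via units): (S,R).
S: inherits non-unit rules of {R, S} → b | j | jHS | jTb.
H: inherits non-unit rules of {H} → RS | b | jH.
R: inherits non-unit rules of {R} → b | jHS.
T: inherits non-unit rules of {T} → bTT | j.

S -> b | j | jHS | jTb; H -> b | RS | jH; R -> b | jHS; T -> j | bTT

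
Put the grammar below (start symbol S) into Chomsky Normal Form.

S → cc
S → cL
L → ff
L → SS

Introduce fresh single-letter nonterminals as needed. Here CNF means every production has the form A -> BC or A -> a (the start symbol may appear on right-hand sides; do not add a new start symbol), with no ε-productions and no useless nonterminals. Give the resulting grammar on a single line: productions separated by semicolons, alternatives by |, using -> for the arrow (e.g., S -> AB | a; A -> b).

No ε-productions.
No unit productions to eliminate.
TERM: introduce B -> c, A -> f and substitute in every rule of length ≥2.

S -> BB | BL; A -> f; B -> c; L -> AA | SS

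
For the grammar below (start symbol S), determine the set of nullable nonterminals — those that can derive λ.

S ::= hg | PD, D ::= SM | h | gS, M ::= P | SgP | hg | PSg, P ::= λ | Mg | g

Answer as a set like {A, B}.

{M, P}

Directly nullable (have an ε-rule): {P}.
M is nullable via M -> P (every symbol on the right is already known nullable).
Not nullable: D, S — each has a terminal in every rule's right-hand side or depends on a non-nullable symbol.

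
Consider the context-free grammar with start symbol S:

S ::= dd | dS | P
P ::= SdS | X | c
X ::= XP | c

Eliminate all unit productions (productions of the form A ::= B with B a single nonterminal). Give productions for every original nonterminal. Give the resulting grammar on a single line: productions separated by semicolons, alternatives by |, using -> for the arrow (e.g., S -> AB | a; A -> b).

Unit productions: P->X, S->P.
Unit pairs (A ⇒* B via units): (P,X), (S,P), (S,X).
S: inherits non-unit rules of {P, S, X} → SdS | XP | c | dS | dd.
P: inherits non-unit rules of {P, X} → SdS | XP | c.
X: inherits non-unit rules of {X} → XP | c.

S -> c | XP | dS | dd | SdS; P -> c | XP | SdS; X -> c | XP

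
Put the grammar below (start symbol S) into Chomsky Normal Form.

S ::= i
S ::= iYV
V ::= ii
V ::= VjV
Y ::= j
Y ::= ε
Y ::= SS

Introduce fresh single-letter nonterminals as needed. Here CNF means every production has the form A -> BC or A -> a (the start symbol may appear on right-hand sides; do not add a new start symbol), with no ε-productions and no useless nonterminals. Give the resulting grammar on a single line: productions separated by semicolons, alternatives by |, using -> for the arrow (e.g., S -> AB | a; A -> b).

Nullable: {Y}; after ε-elimination: S -> i | iV | iYV; V -> ii | VjV; Y -> j | SS.
No unit productions to eliminate.
TERM: introduce A -> i, B -> j and substitute in every rule of length ≥2.
BIN: S -> AYV becomes S -> AC, C -> YV; V -> VBV becomes V -> VD, D -> BV.

S -> i | AC | AV; A -> i; B -> j; C -> YV; D -> BV; V -> AA | VD; Y -> j | SS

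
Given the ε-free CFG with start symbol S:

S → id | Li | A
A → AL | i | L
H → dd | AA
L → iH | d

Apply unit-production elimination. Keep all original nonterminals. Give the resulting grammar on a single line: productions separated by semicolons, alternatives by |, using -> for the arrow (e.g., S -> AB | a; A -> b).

S -> d | i | AL | Li | iH | id; A -> d | i | AL | iH; H -> AA | dd; L -> d | iH

Unit productions: A->L, S->A.
Unit pairs (A ⇒* B via units): (A,L), (S,A), (S,L).
S: inherits non-unit rules of {A, L, S} → AL | Li | d | i | iH | id.
A: inherits non-unit rules of {A, L} → AL | d | i | iH.
H: inherits non-unit rules of {H} → AA | dd.
L: inherits non-unit rules of {L} → d | iH.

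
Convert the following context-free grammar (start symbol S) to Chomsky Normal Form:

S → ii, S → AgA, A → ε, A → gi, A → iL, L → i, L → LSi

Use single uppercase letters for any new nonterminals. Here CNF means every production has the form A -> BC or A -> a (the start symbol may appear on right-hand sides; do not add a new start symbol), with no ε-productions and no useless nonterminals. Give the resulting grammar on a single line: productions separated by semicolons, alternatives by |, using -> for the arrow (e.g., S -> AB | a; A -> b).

S -> g | AB | AE | BA | CC; A -> BC | CL; B -> g; C -> i; D -> SC; E -> BA; L -> i | LD

Nullable: {A}; after ε-elimination: S -> g | Ag | gA | ii | AgA; A -> gi | iL; L -> i | LSi.
No unit productions to eliminate.
TERM: introduce B -> g, C -> i and substitute in every rule of length ≥2.
BIN: L -> LSC becomes L -> LD, D -> SC; S -> ABA becomes S -> AE, E -> BA.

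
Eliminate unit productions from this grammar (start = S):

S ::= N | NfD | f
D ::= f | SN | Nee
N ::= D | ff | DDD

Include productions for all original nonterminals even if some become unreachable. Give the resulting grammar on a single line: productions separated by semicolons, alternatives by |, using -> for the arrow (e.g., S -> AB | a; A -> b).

Unit productions: N->D, S->N.
Unit pairs (A ⇒* B via units): (N,D), (S,D), (S,N).
S: inherits non-unit rules of {D, N, S} → DDD | Nee | NfD | SN | f | ff.
D: inherits non-unit rules of {D} → Nee | SN | f.
N: inherits non-unit rules of {D, N} → DDD | Nee | SN | f | ff.

S -> f | SN | ff | DDD | Nee | NfD; D -> f | SN | Nee; N -> f | SN | ff | DDD | Nee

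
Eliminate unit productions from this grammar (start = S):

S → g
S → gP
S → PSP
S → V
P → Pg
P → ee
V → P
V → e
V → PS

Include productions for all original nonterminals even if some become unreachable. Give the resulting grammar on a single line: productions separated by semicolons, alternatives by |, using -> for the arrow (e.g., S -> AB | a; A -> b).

S -> e | g | PS | Pg | ee | gP | PSP; P -> Pg | ee; V -> e | PS | Pg | ee

Unit productions: S->V, V->P.
Unit pairs (A ⇒* B via units): (S,P), (S,V), (V,P).
S: inherits non-unit rules of {P, S, V} → PS | PSP | Pg | e | ee | g | gP.
P: inherits non-unit rules of {P} → Pg | ee.
V: inherits non-unit rules of {P, V} → PS | Pg | e | ee.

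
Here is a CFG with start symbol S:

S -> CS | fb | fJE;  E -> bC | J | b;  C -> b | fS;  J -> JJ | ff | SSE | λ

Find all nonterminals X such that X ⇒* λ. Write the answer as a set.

{E, J}

Directly nullable (have an ε-rule): {J}.
E is nullable via E -> J (every symbol on the right is already known nullable).
Not nullable: C, S — each has a terminal in every rule's right-hand side or depends on a non-nullable symbol.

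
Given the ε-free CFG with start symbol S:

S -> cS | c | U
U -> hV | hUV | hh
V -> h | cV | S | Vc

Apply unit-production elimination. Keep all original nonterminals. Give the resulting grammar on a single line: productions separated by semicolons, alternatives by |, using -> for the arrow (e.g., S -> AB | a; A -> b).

S -> c | cS | hV | hh | hUV; U -> hV | hh | hUV; V -> c | h | Vc | cS | cV | hV | hh | hUV

Unit productions: S->U, V->S.
Unit pairs (A ⇒* B via units): (S,U), (V,S), (V,U).
S: inherits non-unit rules of {S, U} → c | cS | hUV | hV | hh.
U: inherits non-unit rules of {U} → hUV | hV | hh.
V: inherits non-unit rules of {S, U, V} → Vc | c | cS | cV | h | hUV | hV | hh.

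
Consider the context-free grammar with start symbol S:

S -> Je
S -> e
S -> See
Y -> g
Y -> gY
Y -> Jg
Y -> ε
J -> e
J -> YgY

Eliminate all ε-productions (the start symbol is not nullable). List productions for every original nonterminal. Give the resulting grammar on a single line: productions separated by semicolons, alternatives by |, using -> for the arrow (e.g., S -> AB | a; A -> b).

S -> e | Je | See; J -> e | g | Yg | gY | YgY; Y -> g | Jg | gY

Nullable set: {Y}.
J -> YgY: Y, Y nullable, giving Yg | YgY | g | gY.
Drop Y -> ε.
Y -> gY: Y nullable, giving g | gY.
Unchanged (no nullable symbols): S -> Je; S -> See; S -> e; J -> e; Y -> Jg; Y -> g.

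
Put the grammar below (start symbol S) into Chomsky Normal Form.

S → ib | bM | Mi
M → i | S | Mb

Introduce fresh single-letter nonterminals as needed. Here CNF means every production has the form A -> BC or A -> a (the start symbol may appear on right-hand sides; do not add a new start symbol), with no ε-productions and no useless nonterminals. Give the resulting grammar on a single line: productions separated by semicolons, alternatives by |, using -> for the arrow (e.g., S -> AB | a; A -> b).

S -> AM | BA | MB; A -> b; B -> i; M -> i | AM | BA | MA | MB

No ε-productions.
After unit-elimination: S -> Mi | bM | ib; M -> i | Mb | Mi | bM | ib.
TERM: introduce A -> b, B -> i and substitute in every rule of length ≥2.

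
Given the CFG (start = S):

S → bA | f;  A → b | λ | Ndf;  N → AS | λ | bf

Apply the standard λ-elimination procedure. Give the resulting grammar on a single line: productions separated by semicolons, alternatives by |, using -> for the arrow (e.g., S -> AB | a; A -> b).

Nullable set: {A, N}.
S -> bA: A nullable, giving b | bA.
Drop A -> λ.
A -> Ndf: N nullable, giving Ndf | df.
Drop N -> λ.
N -> AS: A nullable, giving AS | S.
Unchanged (no nullable symbols): S -> f; A -> b; N -> bf.

S -> b | f | bA; A -> b | df | Ndf; N -> S | AS | bf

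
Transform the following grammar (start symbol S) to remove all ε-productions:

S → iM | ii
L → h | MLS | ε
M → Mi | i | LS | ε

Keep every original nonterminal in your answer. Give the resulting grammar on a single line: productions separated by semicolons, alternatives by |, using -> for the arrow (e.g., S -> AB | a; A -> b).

Nullable set: {L, M}.
S -> iM: M nullable, giving i | iM.
Drop L -> ε.
L -> MLS: M, L nullable, giving LS | MLS | MS | S.
Drop M -> ε.
M -> LS: L nullable, giving LS | S.
M -> Mi: M nullable, giving Mi | i.
Unchanged (no nullable symbols): S -> ii; L -> h; M -> i.

S -> i | iM | ii; L -> S | h | LS | MS | MLS; M -> S | i | LS | Mi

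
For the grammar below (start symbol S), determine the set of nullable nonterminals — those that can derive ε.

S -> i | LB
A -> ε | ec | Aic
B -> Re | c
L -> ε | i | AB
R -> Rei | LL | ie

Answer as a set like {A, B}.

{A, L, R}

Directly nullable (have an ε-rule): {A, L}.
R is nullable via R -> LL (every symbol on the right is already known nullable).
Not nullable: B, S — each has a terminal in every rule's right-hand side or depends on a non-nullable symbol.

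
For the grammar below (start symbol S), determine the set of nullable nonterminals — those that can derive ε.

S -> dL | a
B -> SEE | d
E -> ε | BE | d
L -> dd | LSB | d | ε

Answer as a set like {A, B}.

Directly nullable (have an ε-rule): {E, L}.
Not nullable: B, S — each has a terminal in every rule's right-hand side or depends on a non-nullable symbol.

{E, L}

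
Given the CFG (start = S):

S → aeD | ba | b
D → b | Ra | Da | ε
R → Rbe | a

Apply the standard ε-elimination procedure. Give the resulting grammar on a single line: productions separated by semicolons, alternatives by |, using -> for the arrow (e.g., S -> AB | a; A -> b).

S -> b | ae | ba | aeD; D -> a | b | Da | Ra; R -> a | Rbe

Nullable set: {D}.
S -> aeD: D nullable, giving ae | aeD.
Drop D -> ε.
D -> Da: D nullable, giving Da | a.
Unchanged (no nullable symbols): S -> b; S -> ba; D -> Ra; D -> b; R -> Rbe; R -> a.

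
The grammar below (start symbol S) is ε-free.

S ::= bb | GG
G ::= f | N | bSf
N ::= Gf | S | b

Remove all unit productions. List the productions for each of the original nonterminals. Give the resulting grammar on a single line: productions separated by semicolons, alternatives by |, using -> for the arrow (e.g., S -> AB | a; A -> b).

S -> GG | bb; G -> b | f | GG | Gf | bb | bSf; N -> b | GG | Gf | bb

Unit productions: G->N, N->S.
Unit pairs (A ⇒* B via units): (G,N), (G,S), (N,S).
S: inherits non-unit rules of {S} → GG | bb.
G: inherits non-unit rules of {G, N, S} → GG | Gf | b | bSf | bb | f.
N: inherits non-unit rules of {N, S} → GG | Gf | b | bb.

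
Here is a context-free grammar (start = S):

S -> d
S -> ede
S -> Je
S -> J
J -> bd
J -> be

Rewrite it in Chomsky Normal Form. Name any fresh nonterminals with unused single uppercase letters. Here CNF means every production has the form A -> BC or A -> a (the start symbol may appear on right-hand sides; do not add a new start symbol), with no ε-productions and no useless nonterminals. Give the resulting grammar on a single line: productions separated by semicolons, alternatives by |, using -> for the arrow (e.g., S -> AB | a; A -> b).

No ε-productions.
After unit-elimination: S -> d | Je | bd | be | ede; J -> bd | be.
TERM: introduce A -> b, B -> d, C -> e and substitute in every rule of length ≥2.
BIN: S -> CBC becomes S -> CD, D -> BC.

S -> d | AB | AC | CD | JC; A -> b; B -> d; C -> e; D -> BC; J -> AB | AC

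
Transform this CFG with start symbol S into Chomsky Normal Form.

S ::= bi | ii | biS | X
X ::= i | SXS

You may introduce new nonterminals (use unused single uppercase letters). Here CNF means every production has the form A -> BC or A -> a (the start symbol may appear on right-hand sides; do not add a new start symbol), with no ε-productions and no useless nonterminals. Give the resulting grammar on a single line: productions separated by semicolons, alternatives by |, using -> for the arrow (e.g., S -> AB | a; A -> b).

S -> i | AB | AC | BB | SD; A -> b; B -> i; C -> BS; D -> XS; E -> XS; X -> i | SE

No ε-productions.
After unit-elimination: S -> i | bi | ii | SXS | biS; X -> i | SXS.
TERM: introduce A -> b, B -> i and substitute in every rule of length ≥2.
BIN: S -> ABS becomes S -> AC, C -> BS; S -> SXS becomes S -> SD, D -> XS; X -> SXS becomes X -> SE, E -> XS.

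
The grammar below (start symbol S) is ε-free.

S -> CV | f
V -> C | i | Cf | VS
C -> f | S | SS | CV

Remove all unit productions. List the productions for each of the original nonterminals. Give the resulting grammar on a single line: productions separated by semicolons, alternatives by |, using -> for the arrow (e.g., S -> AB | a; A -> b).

S -> f | CV; C -> f | CV | SS; V -> f | i | CV | Cf | SS | VS

Unit productions: C->S, V->C.
Unit pairs (A ⇒* B via units): (C,S), (V,C), (V,S).
S: inherits non-unit rules of {S} → CV | f.
C: inherits non-unit rules of {C, S} → CV | SS | f.
V: inherits non-unit rules of {C, S, V} → CV | Cf | SS | VS | f | i.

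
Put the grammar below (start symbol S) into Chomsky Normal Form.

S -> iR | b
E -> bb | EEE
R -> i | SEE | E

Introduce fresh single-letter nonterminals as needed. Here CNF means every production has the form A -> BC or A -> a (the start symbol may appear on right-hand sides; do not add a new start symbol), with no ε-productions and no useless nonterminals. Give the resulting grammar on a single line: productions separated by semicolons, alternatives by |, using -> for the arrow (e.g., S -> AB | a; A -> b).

No ε-productions.
After unit-elimination: S -> b | iR; E -> bb | EEE; R -> i | bb | EEE | SEE.
TERM: introduce A -> b, B -> i and substitute in every rule of length ≥2.
BIN: E -> EEE becomes E -> EC, C -> EE; R -> EEE becomes R -> ED, D -> EE; R -> SEE becomes R -> SF, F -> EE.

S -> b | BR; A -> b; B -> i; C -> EE; D -> EE; E -> AA | EC; F -> EE; R -> i | AA | ED | SF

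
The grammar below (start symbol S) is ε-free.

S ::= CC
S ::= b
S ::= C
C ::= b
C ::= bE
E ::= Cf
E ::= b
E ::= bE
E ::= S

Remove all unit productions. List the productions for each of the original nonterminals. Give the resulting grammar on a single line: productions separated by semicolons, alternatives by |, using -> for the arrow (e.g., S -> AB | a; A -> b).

Unit productions: E->S, S->C.
Unit pairs (A ⇒* B via units): (E,C), (E,S), (S,C).
S: inherits non-unit rules of {C, S} → CC | b | bE.
C: inherits non-unit rules of {C} → b | bE.
E: inherits non-unit rules of {C, E, S} → CC | Cf | b | bE.

S -> b | CC | bE; C -> b | bE; E -> b | CC | Cf | bE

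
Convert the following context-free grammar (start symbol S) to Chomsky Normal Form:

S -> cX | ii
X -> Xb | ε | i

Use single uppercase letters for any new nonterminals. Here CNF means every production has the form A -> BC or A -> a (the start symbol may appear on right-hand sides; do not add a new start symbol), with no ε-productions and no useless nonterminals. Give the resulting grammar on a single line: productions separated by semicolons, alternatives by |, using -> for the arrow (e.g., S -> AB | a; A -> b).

S -> c | AX | BB; A -> c; B -> i; C -> b; X -> b | i | XC

Nullable: {X}; after ε-elimination: S -> c | cX | ii; X -> b | i | Xb.
No unit productions to eliminate.
TERM: introduce C -> b, A -> c, B -> i and substitute in every rule of length ≥2.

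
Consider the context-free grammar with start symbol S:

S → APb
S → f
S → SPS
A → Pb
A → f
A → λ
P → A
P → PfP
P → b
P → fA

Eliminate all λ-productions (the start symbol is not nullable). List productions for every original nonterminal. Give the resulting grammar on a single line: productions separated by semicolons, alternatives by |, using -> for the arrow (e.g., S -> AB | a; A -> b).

Nullable set: {A, P}.
S -> APb: A, P nullable, giving APb | Ab | Pb | b.
S -> SPS: P nullable, giving SPS | SS.
Drop A -> λ.
A -> Pb: P nullable, giving Pb | b.
P -> A: A nullable, giving A.
P -> PfP: P, P nullable, giving Pf | PfP | f | fP.
P -> fA: A nullable, giving f | fA.
Unchanged (no nullable symbols): S -> f; A -> f; P -> b.

S -> b | f | Ab | Pb | SS | APb | SPS; A -> b | f | Pb; P -> A | b | f | Pf | fA | fP | PfP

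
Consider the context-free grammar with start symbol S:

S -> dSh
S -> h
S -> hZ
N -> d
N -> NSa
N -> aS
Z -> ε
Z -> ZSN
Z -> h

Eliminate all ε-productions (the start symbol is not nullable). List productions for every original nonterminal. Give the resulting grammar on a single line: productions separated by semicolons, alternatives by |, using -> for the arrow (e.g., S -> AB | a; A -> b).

S -> h | hZ | dSh; N -> d | aS | NSa; Z -> h | SN | ZSN

Nullable set: {Z}.
S -> hZ: Z nullable, giving h | hZ.
Drop Z -> ε.
Z -> ZSN: Z nullable, giving SN | ZSN.
Unchanged (no nullable symbols): S -> dSh; S -> h; N -> NSa; N -> aS; N -> d; Z -> h.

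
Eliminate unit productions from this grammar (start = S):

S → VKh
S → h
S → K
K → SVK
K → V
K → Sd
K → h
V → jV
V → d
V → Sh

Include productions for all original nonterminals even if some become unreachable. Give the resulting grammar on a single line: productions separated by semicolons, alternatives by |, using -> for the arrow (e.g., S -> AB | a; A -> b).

S -> d | h | Sd | Sh | jV | SVK | VKh; K -> d | h | Sd | Sh | jV | SVK; V -> d | Sh | jV

Unit productions: K->V, S->K.
Unit pairs (A ⇒* B via units): (K,V), (S,K), (S,V).
S: inherits non-unit rules of {K, S, V} → SVK | Sd | Sh | VKh | d | h | jV.
K: inherits non-unit rules of {K, V} → SVK | Sd | Sh | d | h | jV.
V: inherits non-unit rules of {V} → Sh | d | jV.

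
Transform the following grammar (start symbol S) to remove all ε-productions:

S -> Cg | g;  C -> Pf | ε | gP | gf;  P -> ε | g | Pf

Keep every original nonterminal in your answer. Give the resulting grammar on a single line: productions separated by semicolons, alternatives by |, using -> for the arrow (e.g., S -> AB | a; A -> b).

S -> g | Cg; C -> f | g | Pf | gP | gf; P -> f | g | Pf

Nullable set: {C, P}.
S -> Cg: C nullable, giving Cg | g.
Drop C -> ε.
C -> Pf: P nullable, giving Pf | f.
C -> gP: P nullable, giving g | gP.
Drop P -> ε.
P -> Pf: P nullable, giving Pf | f.
Unchanged (no nullable symbols): S -> g; C -> gf; P -> g.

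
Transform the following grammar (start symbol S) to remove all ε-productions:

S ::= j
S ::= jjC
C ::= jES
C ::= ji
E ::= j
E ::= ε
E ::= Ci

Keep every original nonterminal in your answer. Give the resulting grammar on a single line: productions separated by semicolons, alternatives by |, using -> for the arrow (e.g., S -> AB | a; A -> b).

Nullable set: {E}.
C -> jES: E nullable, giving jES | jS.
Drop E -> ε.
Unchanged (no nullable symbols): S -> j; S -> jjC; C -> ji; E -> Ci; E -> j.

S -> j | jjC; C -> jS | ji | jES; E -> j | Ci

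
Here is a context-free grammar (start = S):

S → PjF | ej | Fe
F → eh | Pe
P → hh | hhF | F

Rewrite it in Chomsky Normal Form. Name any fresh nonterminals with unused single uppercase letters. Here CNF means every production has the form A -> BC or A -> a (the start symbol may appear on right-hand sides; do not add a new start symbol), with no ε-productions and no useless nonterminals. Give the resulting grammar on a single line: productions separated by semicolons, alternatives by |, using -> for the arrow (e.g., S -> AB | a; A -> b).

No ε-productions.
After unit-elimination: S -> Fe | ej | PjF; F -> Pe | eh; P -> Pe | eh | hh | hhF.
TERM: introduce A -> e, B -> h, C -> j and substitute in every rule of length ≥2.
BIN: P -> BBF becomes P -> BD, D -> BF; S -> PCF becomes S -> PE, E -> CF.

S -> AC | FA | PE; A -> e; B -> h; C -> j; D -> BF; E -> CF; F -> AB | PA; P -> AB | BB | BD | PA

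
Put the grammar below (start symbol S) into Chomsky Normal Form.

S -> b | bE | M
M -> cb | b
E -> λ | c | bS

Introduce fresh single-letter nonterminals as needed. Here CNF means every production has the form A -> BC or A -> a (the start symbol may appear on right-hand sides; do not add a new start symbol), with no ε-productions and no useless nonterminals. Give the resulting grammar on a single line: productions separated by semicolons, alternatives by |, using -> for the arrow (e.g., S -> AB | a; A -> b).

Nullable: {E}; after ε-elimination: S -> M | b | bE; E -> c | bS; M -> b | cb.
After unit-elimination: S -> b | bE | cb; E -> c | bS; M -> b | cb.
TERM: introduce A -> b, B -> c and substitute in every rule of length ≥2.
Drop unreachable/unproductive: M.

S -> b | AE | BA; A -> b; B -> c; E -> c | AS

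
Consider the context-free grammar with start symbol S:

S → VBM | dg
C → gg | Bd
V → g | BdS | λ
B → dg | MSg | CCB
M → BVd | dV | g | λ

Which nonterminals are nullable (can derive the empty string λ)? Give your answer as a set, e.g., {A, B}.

{M, V}

Directly nullable (have an ε-rule): {M, V}.
Not nullable: B, C, S — each has a terminal in every rule's right-hand side or depends on a non-nullable symbol.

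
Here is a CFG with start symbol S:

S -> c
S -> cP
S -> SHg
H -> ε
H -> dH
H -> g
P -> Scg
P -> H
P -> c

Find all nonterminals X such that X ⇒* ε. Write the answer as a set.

Directly nullable (have an ε-rule): {H}.
P is nullable via P -> H (every symbol on the right is already known nullable).
Not nullable: S — each has a terminal in every rule's right-hand side or depends on a non-nullable symbol.

{H, P}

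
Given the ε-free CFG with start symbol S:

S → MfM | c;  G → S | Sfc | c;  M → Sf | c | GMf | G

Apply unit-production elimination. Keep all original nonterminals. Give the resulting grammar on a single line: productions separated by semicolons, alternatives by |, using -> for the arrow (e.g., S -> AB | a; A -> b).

S -> c | MfM; G -> c | MfM | Sfc; M -> c | Sf | GMf | MfM | Sfc

Unit productions: G->S, M->G.
Unit pairs (A ⇒* B via units): (G,S), (M,G), (M,S).
S: inherits non-unit rules of {S} → MfM | c.
G: inherits non-unit rules of {G, S} → MfM | Sfc | c.
M: inherits non-unit rules of {G, M, S} → GMf | MfM | Sf | Sfc | c.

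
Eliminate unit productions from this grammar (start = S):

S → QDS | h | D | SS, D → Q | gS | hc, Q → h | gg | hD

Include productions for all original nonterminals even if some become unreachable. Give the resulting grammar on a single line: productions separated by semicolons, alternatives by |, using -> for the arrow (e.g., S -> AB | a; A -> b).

S -> h | SS | gS | gg | hD | hc | QDS; D -> h | gS | gg | hD | hc; Q -> h | gg | hD

Unit productions: D->Q, S->D.
Unit pairs (A ⇒* B via units): (D,Q), (S,D), (S,Q).
S: inherits non-unit rules of {D, Q, S} → QDS | SS | gS | gg | h | hD | hc.
D: inherits non-unit rules of {D, Q} → gS | gg | h | hD | hc.
Q: inherits non-unit rules of {Q} → gg | h | hD.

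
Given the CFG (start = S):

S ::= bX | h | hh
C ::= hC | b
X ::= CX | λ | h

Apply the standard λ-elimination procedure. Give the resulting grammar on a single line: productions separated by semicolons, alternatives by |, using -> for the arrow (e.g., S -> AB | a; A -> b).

Nullable set: {X}.
S -> bX: X nullable, giving b | bX.
Drop X -> λ.
X -> CX: X nullable, giving C | CX.
Unchanged (no nullable symbols): S -> h; S -> hh; C -> b; C -> hC; X -> h.

S -> b | h | bX | hh; C -> b | hC; X -> C | h | CX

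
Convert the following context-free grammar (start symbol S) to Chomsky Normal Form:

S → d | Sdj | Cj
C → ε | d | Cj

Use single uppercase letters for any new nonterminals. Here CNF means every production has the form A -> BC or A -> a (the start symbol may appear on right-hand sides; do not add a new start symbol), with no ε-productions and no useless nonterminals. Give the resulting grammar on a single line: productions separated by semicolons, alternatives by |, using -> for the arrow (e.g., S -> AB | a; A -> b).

Nullable: {C}; after ε-elimination: S -> d | j | Cj | Sdj; C -> d | j | Cj.
No unit productions to eliminate.
TERM: introduce B -> d, A -> j and substitute in every rule of length ≥2.
BIN: S -> SBA becomes S -> SD, D -> BA.

S -> d | j | CA | SD; A -> j; B -> d; C -> d | j | CA; D -> BA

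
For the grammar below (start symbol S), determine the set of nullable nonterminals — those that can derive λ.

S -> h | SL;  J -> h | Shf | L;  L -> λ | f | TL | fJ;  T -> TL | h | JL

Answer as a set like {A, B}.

{J, L, T}

Directly nullable (have an ε-rule): {L}.
J is nullable via J -> L (every symbol on the right is already known nullable).
T is nullable via T -> JL (every symbol on the right is already known nullable).
Not nullable: S — each has a terminal in every rule's right-hand side or depends on a non-nullable symbol.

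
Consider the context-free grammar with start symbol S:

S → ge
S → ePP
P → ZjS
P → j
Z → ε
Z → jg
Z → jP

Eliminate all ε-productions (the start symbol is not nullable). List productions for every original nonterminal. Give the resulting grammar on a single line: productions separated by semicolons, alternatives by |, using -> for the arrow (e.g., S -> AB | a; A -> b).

S -> ge | ePP; P -> j | jS | ZjS; Z -> jP | jg

Nullable set: {Z}.
P -> ZjS: Z nullable, giving ZjS | jS.
Drop Z -> ε.
Unchanged (no nullable symbols): S -> ePP; S -> ge; P -> j; Z -> jP; Z -> jg.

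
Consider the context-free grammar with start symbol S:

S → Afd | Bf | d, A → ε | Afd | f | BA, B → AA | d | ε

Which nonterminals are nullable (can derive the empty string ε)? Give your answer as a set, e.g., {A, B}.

Directly nullable (have an ε-rule): {A, B}.
Not nullable: S — each has a terminal in every rule's right-hand side or depends on a non-nullable symbol.

{A, B}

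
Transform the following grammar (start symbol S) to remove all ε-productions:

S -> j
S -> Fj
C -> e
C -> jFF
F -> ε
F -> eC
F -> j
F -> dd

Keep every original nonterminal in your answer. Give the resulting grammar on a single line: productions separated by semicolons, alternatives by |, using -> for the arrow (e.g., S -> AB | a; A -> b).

Nullable set: {F}.
S -> Fj: F nullable, giving Fj | j.
C -> jFF: F, F nullable, giving j | jF | jFF.
Drop F -> ε.
Unchanged (no nullable symbols): S -> j; C -> e; F -> dd; F -> eC; F -> j.

S -> j | Fj; C -> e | j | jF | jFF; F -> j | dd | eC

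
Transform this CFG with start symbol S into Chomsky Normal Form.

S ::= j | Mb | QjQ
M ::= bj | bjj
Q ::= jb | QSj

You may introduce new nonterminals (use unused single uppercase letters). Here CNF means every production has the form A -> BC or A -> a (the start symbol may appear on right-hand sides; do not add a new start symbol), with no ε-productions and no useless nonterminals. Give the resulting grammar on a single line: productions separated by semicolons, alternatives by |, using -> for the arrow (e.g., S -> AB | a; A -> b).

S -> j | MA | QE; A -> b; B -> j; C -> BB; D -> SB; E -> BQ; M -> AB | AC; Q -> BA | QD

No ε-productions.
No unit productions to eliminate.
TERM: introduce A -> b, B -> j and substitute in every rule of length ≥2.
BIN: M -> ABB becomes M -> AC, C -> BB; Q -> QSB becomes Q -> QD, D -> SB; S -> QBQ becomes S -> QE, E -> BQ.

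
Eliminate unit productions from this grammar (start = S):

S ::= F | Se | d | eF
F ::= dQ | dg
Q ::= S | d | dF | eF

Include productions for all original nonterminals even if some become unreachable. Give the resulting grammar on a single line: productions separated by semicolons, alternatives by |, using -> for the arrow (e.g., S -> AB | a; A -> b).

S -> d | Se | dQ | dg | eF; F -> dQ | dg; Q -> d | Se | dF | dQ | dg | eF

Unit productions: Q->S, S->F.
Unit pairs (A ⇒* B via units): (Q,F), (Q,S), (S,F).
S: inherits non-unit rules of {F, S} → Se | d | dQ | dg | eF.
F: inherits non-unit rules of {F} → dQ | dg.
Q: inherits non-unit rules of {F, Q, S} → Se | d | dF | dQ | dg | eF.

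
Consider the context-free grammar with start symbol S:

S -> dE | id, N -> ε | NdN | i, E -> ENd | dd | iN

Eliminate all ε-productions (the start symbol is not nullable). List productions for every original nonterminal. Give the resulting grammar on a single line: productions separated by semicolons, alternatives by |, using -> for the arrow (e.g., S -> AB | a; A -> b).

Nullable set: {N}.
E -> ENd: N nullable, giving ENd | Ed.
E -> iN: N nullable, giving i | iN.
Drop N -> ε.
N -> NdN: N, N nullable, giving Nd | NdN | d | dN.
Unchanged (no nullable symbols): S -> dE; S -> id; E -> dd; N -> i.

S -> dE | id; E -> i | Ed | dd | iN | ENd; N -> d | i | Nd | dN | NdN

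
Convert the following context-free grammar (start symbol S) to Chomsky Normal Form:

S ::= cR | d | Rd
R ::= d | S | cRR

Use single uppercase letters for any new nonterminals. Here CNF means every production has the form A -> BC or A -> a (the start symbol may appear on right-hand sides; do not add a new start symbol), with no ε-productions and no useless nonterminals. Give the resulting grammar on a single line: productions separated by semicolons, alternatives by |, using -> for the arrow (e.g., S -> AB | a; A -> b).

No ε-productions.
After unit-elimination: S -> d | Rd | cR; R -> d | Rd | cR | cRR.
TERM: introduce B -> c, A -> d and substitute in every rule of length ≥2.
BIN: R -> BRR becomes R -> BC, C -> RR.

S -> d | BR | RA; A -> d; B -> c; C -> RR; R -> d | BC | BR | RA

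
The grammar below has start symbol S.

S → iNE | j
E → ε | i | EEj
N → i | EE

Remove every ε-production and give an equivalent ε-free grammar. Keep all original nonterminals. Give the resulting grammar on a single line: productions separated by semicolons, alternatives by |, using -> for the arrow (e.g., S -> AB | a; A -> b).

S -> i | j | iE | iN | iNE; E -> i | j | Ej | EEj; N -> E | i | EE

Nullable set: {E, N}.
S -> iNE: N, E nullable, giving i | iE | iN | iNE.
Drop E -> ε.
E -> EEj: E, E nullable, giving EEj | Ej | j.
N -> EE: E, E nullable, giving E | EE.
Unchanged (no nullable symbols): S -> j; E -> i; N -> i.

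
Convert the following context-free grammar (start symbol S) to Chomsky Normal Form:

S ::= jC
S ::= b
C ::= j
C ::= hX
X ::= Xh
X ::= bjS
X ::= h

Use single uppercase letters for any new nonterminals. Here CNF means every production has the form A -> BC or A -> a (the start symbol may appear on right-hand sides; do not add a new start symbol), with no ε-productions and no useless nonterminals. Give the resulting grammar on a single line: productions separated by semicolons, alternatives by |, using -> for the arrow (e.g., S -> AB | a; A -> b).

S -> b | BC; A -> h; B -> j; C -> j | AX; D -> b; E -> BS; X -> h | DE | XA

No ε-productions.
No unit productions to eliminate.
TERM: introduce D -> b, A -> h, B -> j and substitute in every rule of length ≥2.
BIN: X -> DBS becomes X -> DE, E -> BS.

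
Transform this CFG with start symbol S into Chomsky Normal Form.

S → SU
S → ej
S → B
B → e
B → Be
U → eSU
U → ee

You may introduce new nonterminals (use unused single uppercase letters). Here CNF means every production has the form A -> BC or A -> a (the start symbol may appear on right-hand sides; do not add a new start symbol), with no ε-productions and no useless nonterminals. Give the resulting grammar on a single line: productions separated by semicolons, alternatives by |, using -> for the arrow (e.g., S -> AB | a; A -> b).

S -> e | AC | BA | SU; A -> e; B -> e | BA; C -> j; D -> SU; U -> AA | AD

No ε-productions.
After unit-elimination: S -> e | Be | SU | ej; B -> e | Be; U -> ee | eSU.
TERM: introduce A -> e, C -> j and substitute in every rule of length ≥2.
BIN: U -> ASU becomes U -> AD, D -> SU.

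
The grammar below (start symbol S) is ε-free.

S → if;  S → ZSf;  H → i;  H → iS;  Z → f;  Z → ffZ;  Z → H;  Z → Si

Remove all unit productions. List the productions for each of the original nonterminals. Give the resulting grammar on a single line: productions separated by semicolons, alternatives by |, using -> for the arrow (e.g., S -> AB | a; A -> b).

Unit productions: Z->H.
Unit pairs (A ⇒* B via units): (Z,H).
S: inherits non-unit rules of {S} → ZSf | if.
H: inherits non-unit rules of {H} → i | iS.
Z: inherits non-unit rules of {H, Z} → Si | f | ffZ | i | iS.

S -> if | ZSf; H -> i | iS; Z -> f | i | Si | iS | ffZ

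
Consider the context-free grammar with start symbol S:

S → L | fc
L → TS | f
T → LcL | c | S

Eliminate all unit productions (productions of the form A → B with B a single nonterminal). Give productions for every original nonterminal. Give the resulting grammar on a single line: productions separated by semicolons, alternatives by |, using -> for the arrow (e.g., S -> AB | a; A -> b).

S -> f | TS | fc; L -> f | TS; T -> c | f | TS | fc | LcL

Unit productions: S->L, T->S.
Unit pairs (A ⇒* B via units): (S,L), (T,L), (T,S).
S: inherits non-unit rules of {L, S} → TS | f | fc.
L: inherits non-unit rules of {L} → TS | f.
T: inherits non-unit rules of {L, S, T} → LcL | TS | c | f | fc.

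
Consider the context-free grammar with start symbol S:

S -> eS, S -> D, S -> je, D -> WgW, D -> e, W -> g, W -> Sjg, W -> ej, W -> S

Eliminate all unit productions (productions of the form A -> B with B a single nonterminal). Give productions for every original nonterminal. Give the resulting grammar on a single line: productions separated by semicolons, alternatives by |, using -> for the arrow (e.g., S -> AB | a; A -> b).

Unit productions: S->D, W->S.
Unit pairs (A ⇒* B via units): (S,D), (W,D), (W,S).
S: inherits non-unit rules of {D, S} → WgW | e | eS | je.
D: inherits non-unit rules of {D} → WgW | e.
W: inherits non-unit rules of {D, S, W} → Sjg | WgW | e | eS | ej | g | je.

S -> e | eS | je | WgW; D -> e | WgW; W -> e | g | eS | ej | je | Sjg | WgW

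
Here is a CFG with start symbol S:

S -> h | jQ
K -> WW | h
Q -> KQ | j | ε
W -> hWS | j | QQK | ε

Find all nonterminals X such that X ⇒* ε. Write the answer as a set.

Directly nullable (have an ε-rule): {Q, W}.
K is nullable via K -> WW (every symbol on the right is already known nullable).
Not nullable: S — each has a terminal in every rule's right-hand side or depends on a non-nullable symbol.

{K, Q, W}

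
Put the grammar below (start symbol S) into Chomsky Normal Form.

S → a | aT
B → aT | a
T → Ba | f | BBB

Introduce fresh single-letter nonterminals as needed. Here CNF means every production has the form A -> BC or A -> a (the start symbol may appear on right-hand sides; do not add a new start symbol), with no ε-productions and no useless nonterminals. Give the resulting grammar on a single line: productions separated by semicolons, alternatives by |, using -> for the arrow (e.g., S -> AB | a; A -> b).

S -> a | AT; A -> a; B -> a | AT; C -> BB; T -> f | BA | BC

No ε-productions.
No unit productions to eliminate.
TERM: introduce A -> a and substitute in every rule of length ≥2.
BIN: T -> BBB becomes T -> BC, C -> BB.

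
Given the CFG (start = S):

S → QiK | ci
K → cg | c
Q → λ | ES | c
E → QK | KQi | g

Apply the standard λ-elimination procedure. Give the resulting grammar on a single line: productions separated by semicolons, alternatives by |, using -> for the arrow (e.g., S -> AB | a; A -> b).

Nullable set: {Q}.
S -> QiK: Q nullable, giving QiK | iK.
E -> KQi: Q nullable, giving KQi | Ki.
E -> QK: Q nullable, giving K | QK.
Drop Q -> λ.
Unchanged (no nullable symbols): S -> ci; E -> g; K -> c; K -> cg; Q -> ES; Q -> c.

S -> ci | iK | QiK; E -> K | g | Ki | QK | KQi; K -> c | cg; Q -> c | ES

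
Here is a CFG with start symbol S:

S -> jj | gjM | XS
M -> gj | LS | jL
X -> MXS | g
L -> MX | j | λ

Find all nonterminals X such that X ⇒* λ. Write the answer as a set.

{L}

Directly nullable (have an ε-rule): {L}.
Not nullable: M, S, X — each has a terminal in every rule's right-hand side or depends on a non-nullable symbol.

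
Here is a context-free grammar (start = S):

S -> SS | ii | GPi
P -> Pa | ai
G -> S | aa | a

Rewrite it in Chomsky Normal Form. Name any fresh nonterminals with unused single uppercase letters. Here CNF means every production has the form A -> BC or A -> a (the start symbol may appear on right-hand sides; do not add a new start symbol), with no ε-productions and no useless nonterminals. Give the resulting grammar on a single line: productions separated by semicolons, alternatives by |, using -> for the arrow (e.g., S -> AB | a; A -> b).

No ε-productions.
After unit-elimination: S -> SS | ii | GPi; G -> a | SS | aa | ii | GPi; P -> Pa | ai.
TERM: introduce B -> a, A -> i and substitute in every rule of length ≥2.
BIN: G -> GPA becomes G -> GC, C -> PA; S -> GPA becomes S -> GD, D -> PA.

S -> AA | GD | SS; A -> i; B -> a; C -> PA; D -> PA; G -> a | AA | BB | GC | SS; P -> BA | PB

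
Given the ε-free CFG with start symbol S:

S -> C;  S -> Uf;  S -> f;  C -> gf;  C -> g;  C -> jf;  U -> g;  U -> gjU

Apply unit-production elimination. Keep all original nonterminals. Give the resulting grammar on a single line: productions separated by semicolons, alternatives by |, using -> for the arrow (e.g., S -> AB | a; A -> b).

S -> f | g | Uf | gf | jf; C -> g | gf | jf; U -> g | gjU

Unit productions: S->C.
Unit pairs (A ⇒* B via units): (S,C).
S: inherits non-unit rules of {C, S} → Uf | f | g | gf | jf.
C: inherits non-unit rules of {C} → g | gf | jf.
U: inherits non-unit rules of {U} → g | gjU.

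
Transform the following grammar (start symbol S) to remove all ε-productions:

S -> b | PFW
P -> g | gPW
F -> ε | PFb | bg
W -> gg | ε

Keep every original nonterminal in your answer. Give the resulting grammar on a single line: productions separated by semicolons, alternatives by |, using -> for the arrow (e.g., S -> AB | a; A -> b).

Nullable set: {F, W}.
S -> PFW: F, W nullable, giving P | PF | PFW | PW.
Drop F -> ε.
F -> PFb: F nullable, giving PFb | Pb.
P -> gPW: W nullable, giving gP | gPW.
Drop W -> ε.
Unchanged (no nullable symbols): S -> b; F -> bg; P -> g; W -> gg.

S -> P | b | PF | PW | PFW; F -> Pb | bg | PFb; P -> g | gP | gPW; W -> gg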